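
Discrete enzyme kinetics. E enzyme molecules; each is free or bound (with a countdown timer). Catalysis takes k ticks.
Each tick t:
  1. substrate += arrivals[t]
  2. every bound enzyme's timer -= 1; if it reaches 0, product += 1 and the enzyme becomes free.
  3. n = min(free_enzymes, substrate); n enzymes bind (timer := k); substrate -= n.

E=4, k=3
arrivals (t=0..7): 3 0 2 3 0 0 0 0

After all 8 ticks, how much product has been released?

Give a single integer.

Answer: 7

Derivation:
t=0: arr=3 -> substrate=0 bound=3 product=0
t=1: arr=0 -> substrate=0 bound=3 product=0
t=2: arr=2 -> substrate=1 bound=4 product=0
t=3: arr=3 -> substrate=1 bound=4 product=3
t=4: arr=0 -> substrate=1 bound=4 product=3
t=5: arr=0 -> substrate=0 bound=4 product=4
t=6: arr=0 -> substrate=0 bound=1 product=7
t=7: arr=0 -> substrate=0 bound=1 product=7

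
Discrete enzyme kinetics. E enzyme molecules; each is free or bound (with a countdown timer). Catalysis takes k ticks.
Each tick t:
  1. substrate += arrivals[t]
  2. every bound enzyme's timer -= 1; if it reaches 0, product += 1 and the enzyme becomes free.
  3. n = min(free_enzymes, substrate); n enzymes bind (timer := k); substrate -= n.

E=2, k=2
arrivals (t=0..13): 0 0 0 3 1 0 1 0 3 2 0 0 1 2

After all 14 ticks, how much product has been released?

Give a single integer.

t=0: arr=0 -> substrate=0 bound=0 product=0
t=1: arr=0 -> substrate=0 bound=0 product=0
t=2: arr=0 -> substrate=0 bound=0 product=0
t=3: arr=3 -> substrate=1 bound=2 product=0
t=4: arr=1 -> substrate=2 bound=2 product=0
t=5: arr=0 -> substrate=0 bound=2 product=2
t=6: arr=1 -> substrate=1 bound=2 product=2
t=7: arr=0 -> substrate=0 bound=1 product=4
t=8: arr=3 -> substrate=2 bound=2 product=4
t=9: arr=2 -> substrate=3 bound=2 product=5
t=10: arr=0 -> substrate=2 bound=2 product=6
t=11: arr=0 -> substrate=1 bound=2 product=7
t=12: arr=1 -> substrate=1 bound=2 product=8
t=13: arr=2 -> substrate=2 bound=2 product=9

Answer: 9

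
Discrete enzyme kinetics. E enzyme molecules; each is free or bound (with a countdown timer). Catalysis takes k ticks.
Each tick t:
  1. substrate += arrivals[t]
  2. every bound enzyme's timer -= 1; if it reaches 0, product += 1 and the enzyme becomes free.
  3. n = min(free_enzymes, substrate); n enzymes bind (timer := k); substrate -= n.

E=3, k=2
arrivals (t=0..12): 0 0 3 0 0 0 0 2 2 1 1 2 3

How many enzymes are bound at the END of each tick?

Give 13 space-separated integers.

Answer: 0 0 3 3 0 0 0 2 3 3 3 3 3

Derivation:
t=0: arr=0 -> substrate=0 bound=0 product=0
t=1: arr=0 -> substrate=0 bound=0 product=0
t=2: arr=3 -> substrate=0 bound=3 product=0
t=3: arr=0 -> substrate=0 bound=3 product=0
t=4: arr=0 -> substrate=0 bound=0 product=3
t=5: arr=0 -> substrate=0 bound=0 product=3
t=6: arr=0 -> substrate=0 bound=0 product=3
t=7: arr=2 -> substrate=0 bound=2 product=3
t=8: arr=2 -> substrate=1 bound=3 product=3
t=9: arr=1 -> substrate=0 bound=3 product=5
t=10: arr=1 -> substrate=0 bound=3 product=6
t=11: arr=2 -> substrate=0 bound=3 product=8
t=12: arr=3 -> substrate=2 bound=3 product=9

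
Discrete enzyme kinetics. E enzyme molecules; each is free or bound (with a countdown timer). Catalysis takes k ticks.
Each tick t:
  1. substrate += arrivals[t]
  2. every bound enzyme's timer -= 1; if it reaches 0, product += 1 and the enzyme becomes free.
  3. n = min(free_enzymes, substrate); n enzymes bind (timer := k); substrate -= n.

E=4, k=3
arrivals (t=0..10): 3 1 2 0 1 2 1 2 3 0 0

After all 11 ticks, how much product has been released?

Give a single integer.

Answer: 11

Derivation:
t=0: arr=3 -> substrate=0 bound=3 product=0
t=1: arr=1 -> substrate=0 bound=4 product=0
t=2: arr=2 -> substrate=2 bound=4 product=0
t=3: arr=0 -> substrate=0 bound=3 product=3
t=4: arr=1 -> substrate=0 bound=3 product=4
t=5: arr=2 -> substrate=1 bound=4 product=4
t=6: arr=1 -> substrate=0 bound=4 product=6
t=7: arr=2 -> substrate=1 bound=4 product=7
t=8: arr=3 -> substrate=3 bound=4 product=8
t=9: arr=0 -> substrate=1 bound=4 product=10
t=10: arr=0 -> substrate=0 bound=4 product=11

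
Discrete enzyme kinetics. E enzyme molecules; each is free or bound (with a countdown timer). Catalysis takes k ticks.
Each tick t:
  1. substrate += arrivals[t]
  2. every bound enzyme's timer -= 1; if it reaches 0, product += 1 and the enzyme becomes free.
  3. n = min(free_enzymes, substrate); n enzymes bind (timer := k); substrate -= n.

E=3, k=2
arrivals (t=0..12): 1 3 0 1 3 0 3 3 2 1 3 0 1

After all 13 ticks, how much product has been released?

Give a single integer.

t=0: arr=1 -> substrate=0 bound=1 product=0
t=1: arr=3 -> substrate=1 bound=3 product=0
t=2: arr=0 -> substrate=0 bound=3 product=1
t=3: arr=1 -> substrate=0 bound=2 product=3
t=4: arr=3 -> substrate=1 bound=3 product=4
t=5: arr=0 -> substrate=0 bound=3 product=5
t=6: arr=3 -> substrate=1 bound=3 product=7
t=7: arr=3 -> substrate=3 bound=3 product=8
t=8: arr=2 -> substrate=3 bound=3 product=10
t=9: arr=1 -> substrate=3 bound=3 product=11
t=10: arr=3 -> substrate=4 bound=3 product=13
t=11: arr=0 -> substrate=3 bound=3 product=14
t=12: arr=1 -> substrate=2 bound=3 product=16

Answer: 16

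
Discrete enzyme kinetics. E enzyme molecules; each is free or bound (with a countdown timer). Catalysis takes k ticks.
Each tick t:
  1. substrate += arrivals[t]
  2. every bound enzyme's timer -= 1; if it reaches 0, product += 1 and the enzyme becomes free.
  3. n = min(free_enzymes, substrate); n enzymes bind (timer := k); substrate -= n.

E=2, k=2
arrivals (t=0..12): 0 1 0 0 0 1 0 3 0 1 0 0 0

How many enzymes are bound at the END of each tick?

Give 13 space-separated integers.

Answer: 0 1 1 0 0 1 1 2 2 2 2 0 0

Derivation:
t=0: arr=0 -> substrate=0 bound=0 product=0
t=1: arr=1 -> substrate=0 bound=1 product=0
t=2: arr=0 -> substrate=0 bound=1 product=0
t=3: arr=0 -> substrate=0 bound=0 product=1
t=4: arr=0 -> substrate=0 bound=0 product=1
t=5: arr=1 -> substrate=0 bound=1 product=1
t=6: arr=0 -> substrate=0 bound=1 product=1
t=7: arr=3 -> substrate=1 bound=2 product=2
t=8: arr=0 -> substrate=1 bound=2 product=2
t=9: arr=1 -> substrate=0 bound=2 product=4
t=10: arr=0 -> substrate=0 bound=2 product=4
t=11: arr=0 -> substrate=0 bound=0 product=6
t=12: arr=0 -> substrate=0 bound=0 product=6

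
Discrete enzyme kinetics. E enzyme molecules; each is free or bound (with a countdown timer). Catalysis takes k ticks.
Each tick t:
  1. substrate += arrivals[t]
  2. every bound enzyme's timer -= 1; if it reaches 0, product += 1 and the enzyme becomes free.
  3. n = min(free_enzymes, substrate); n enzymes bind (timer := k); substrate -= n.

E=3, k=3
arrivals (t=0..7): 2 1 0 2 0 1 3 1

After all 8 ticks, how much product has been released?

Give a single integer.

Answer: 5

Derivation:
t=0: arr=2 -> substrate=0 bound=2 product=0
t=1: arr=1 -> substrate=0 bound=3 product=0
t=2: arr=0 -> substrate=0 bound=3 product=0
t=3: arr=2 -> substrate=0 bound=3 product=2
t=4: arr=0 -> substrate=0 bound=2 product=3
t=5: arr=1 -> substrate=0 bound=3 product=3
t=6: arr=3 -> substrate=1 bound=3 product=5
t=7: arr=1 -> substrate=2 bound=3 product=5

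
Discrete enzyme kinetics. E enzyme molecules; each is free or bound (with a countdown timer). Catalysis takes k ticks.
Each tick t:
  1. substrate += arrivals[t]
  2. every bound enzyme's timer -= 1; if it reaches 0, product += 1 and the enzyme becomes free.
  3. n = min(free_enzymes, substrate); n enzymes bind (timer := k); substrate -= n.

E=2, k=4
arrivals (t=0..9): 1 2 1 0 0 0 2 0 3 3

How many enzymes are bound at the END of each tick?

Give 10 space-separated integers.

Answer: 1 2 2 2 2 2 2 2 2 2

Derivation:
t=0: arr=1 -> substrate=0 bound=1 product=0
t=1: arr=2 -> substrate=1 bound=2 product=0
t=2: arr=1 -> substrate=2 bound=2 product=0
t=3: arr=0 -> substrate=2 bound=2 product=0
t=4: arr=0 -> substrate=1 bound=2 product=1
t=5: arr=0 -> substrate=0 bound=2 product=2
t=6: arr=2 -> substrate=2 bound=2 product=2
t=7: arr=0 -> substrate=2 bound=2 product=2
t=8: arr=3 -> substrate=4 bound=2 product=3
t=9: arr=3 -> substrate=6 bound=2 product=4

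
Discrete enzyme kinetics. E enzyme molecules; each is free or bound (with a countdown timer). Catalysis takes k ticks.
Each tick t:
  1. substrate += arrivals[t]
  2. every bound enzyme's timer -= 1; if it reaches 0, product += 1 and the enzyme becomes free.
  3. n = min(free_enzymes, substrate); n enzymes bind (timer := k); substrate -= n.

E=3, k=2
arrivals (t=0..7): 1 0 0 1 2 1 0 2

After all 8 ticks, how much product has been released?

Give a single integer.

Answer: 5

Derivation:
t=0: arr=1 -> substrate=0 bound=1 product=0
t=1: arr=0 -> substrate=0 bound=1 product=0
t=2: arr=0 -> substrate=0 bound=0 product=1
t=3: arr=1 -> substrate=0 bound=1 product=1
t=4: arr=2 -> substrate=0 bound=3 product=1
t=5: arr=1 -> substrate=0 bound=3 product=2
t=6: arr=0 -> substrate=0 bound=1 product=4
t=7: arr=2 -> substrate=0 bound=2 product=5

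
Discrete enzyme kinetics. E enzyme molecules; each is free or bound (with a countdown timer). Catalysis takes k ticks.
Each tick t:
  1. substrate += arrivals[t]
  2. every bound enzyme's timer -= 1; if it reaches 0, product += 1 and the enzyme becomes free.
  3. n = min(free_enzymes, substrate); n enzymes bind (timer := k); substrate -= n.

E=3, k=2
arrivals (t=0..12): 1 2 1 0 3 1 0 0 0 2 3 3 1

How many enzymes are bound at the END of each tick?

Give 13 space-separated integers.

t=0: arr=1 -> substrate=0 bound=1 product=0
t=1: arr=2 -> substrate=0 bound=3 product=0
t=2: arr=1 -> substrate=0 bound=3 product=1
t=3: arr=0 -> substrate=0 bound=1 product=3
t=4: arr=3 -> substrate=0 bound=3 product=4
t=5: arr=1 -> substrate=1 bound=3 product=4
t=6: arr=0 -> substrate=0 bound=1 product=7
t=7: arr=0 -> substrate=0 bound=1 product=7
t=8: arr=0 -> substrate=0 bound=0 product=8
t=9: arr=2 -> substrate=0 bound=2 product=8
t=10: arr=3 -> substrate=2 bound=3 product=8
t=11: arr=3 -> substrate=3 bound=3 product=10
t=12: arr=1 -> substrate=3 bound=3 product=11

Answer: 1 3 3 1 3 3 1 1 0 2 3 3 3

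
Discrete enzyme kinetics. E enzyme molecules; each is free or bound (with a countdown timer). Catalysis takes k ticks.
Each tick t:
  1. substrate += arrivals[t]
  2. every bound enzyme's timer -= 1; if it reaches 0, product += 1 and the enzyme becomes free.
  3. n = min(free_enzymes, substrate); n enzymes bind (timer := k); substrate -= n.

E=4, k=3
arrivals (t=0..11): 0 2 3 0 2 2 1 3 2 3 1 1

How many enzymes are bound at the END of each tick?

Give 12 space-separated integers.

t=0: arr=0 -> substrate=0 bound=0 product=0
t=1: arr=2 -> substrate=0 bound=2 product=0
t=2: arr=3 -> substrate=1 bound=4 product=0
t=3: arr=0 -> substrate=1 bound=4 product=0
t=4: arr=2 -> substrate=1 bound=4 product=2
t=5: arr=2 -> substrate=1 bound=4 product=4
t=6: arr=1 -> substrate=2 bound=4 product=4
t=7: arr=3 -> substrate=3 bound=4 product=6
t=8: arr=2 -> substrate=3 bound=4 product=8
t=9: arr=3 -> substrate=6 bound=4 product=8
t=10: arr=1 -> substrate=5 bound=4 product=10
t=11: arr=1 -> substrate=4 bound=4 product=12

Answer: 0 2 4 4 4 4 4 4 4 4 4 4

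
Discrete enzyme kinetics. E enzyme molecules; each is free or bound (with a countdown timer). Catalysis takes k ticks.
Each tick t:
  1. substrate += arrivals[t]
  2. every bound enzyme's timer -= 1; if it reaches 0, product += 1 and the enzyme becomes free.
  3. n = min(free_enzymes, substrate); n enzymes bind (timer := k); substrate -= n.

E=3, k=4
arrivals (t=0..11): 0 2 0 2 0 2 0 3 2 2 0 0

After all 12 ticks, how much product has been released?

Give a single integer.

t=0: arr=0 -> substrate=0 bound=0 product=0
t=1: arr=2 -> substrate=0 bound=2 product=0
t=2: arr=0 -> substrate=0 bound=2 product=0
t=3: arr=2 -> substrate=1 bound=3 product=0
t=4: arr=0 -> substrate=1 bound=3 product=0
t=5: arr=2 -> substrate=1 bound=3 product=2
t=6: arr=0 -> substrate=1 bound=3 product=2
t=7: arr=3 -> substrate=3 bound=3 product=3
t=8: arr=2 -> substrate=5 bound=3 product=3
t=9: arr=2 -> substrate=5 bound=3 product=5
t=10: arr=0 -> substrate=5 bound=3 product=5
t=11: arr=0 -> substrate=4 bound=3 product=6

Answer: 6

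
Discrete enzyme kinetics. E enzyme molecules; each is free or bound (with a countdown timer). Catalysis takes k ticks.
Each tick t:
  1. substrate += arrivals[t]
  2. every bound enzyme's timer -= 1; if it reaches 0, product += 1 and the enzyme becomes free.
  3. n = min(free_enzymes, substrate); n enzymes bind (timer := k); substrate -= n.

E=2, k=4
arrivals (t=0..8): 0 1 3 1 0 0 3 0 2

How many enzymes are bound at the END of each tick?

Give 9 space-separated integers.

t=0: arr=0 -> substrate=0 bound=0 product=0
t=1: arr=1 -> substrate=0 bound=1 product=0
t=2: arr=3 -> substrate=2 bound=2 product=0
t=3: arr=1 -> substrate=3 bound=2 product=0
t=4: arr=0 -> substrate=3 bound=2 product=0
t=5: arr=0 -> substrate=2 bound=2 product=1
t=6: arr=3 -> substrate=4 bound=2 product=2
t=7: arr=0 -> substrate=4 bound=2 product=2
t=8: arr=2 -> substrate=6 bound=2 product=2

Answer: 0 1 2 2 2 2 2 2 2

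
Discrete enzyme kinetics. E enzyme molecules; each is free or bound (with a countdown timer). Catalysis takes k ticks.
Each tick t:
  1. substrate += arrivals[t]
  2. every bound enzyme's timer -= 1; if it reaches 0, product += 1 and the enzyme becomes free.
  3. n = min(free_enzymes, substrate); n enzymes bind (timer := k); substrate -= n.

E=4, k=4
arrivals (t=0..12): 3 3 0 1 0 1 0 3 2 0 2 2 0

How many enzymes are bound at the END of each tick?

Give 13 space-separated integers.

Answer: 3 4 4 4 4 4 4 4 4 4 4 4 4

Derivation:
t=0: arr=3 -> substrate=0 bound=3 product=0
t=1: arr=3 -> substrate=2 bound=4 product=0
t=2: arr=0 -> substrate=2 bound=4 product=0
t=3: arr=1 -> substrate=3 bound=4 product=0
t=4: arr=0 -> substrate=0 bound=4 product=3
t=5: arr=1 -> substrate=0 bound=4 product=4
t=6: arr=0 -> substrate=0 bound=4 product=4
t=7: arr=3 -> substrate=3 bound=4 product=4
t=8: arr=2 -> substrate=2 bound=4 product=7
t=9: arr=0 -> substrate=1 bound=4 product=8
t=10: arr=2 -> substrate=3 bound=4 product=8
t=11: arr=2 -> substrate=5 bound=4 product=8
t=12: arr=0 -> substrate=2 bound=4 product=11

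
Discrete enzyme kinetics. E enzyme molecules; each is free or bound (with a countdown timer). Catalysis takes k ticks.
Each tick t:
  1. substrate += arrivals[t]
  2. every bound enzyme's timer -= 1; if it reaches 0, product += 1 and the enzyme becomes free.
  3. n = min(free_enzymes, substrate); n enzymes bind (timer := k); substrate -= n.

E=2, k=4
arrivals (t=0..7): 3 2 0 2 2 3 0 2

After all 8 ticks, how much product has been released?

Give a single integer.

Answer: 2

Derivation:
t=0: arr=3 -> substrate=1 bound=2 product=0
t=1: arr=2 -> substrate=3 bound=2 product=0
t=2: arr=0 -> substrate=3 bound=2 product=0
t=3: arr=2 -> substrate=5 bound=2 product=0
t=4: arr=2 -> substrate=5 bound=2 product=2
t=5: arr=3 -> substrate=8 bound=2 product=2
t=6: arr=0 -> substrate=8 bound=2 product=2
t=7: arr=2 -> substrate=10 bound=2 product=2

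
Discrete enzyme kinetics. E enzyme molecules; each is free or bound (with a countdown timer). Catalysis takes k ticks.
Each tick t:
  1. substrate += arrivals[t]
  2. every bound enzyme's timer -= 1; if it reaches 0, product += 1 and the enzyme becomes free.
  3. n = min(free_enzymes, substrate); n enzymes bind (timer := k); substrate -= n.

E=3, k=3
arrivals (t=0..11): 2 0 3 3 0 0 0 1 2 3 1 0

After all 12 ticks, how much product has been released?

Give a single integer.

t=0: arr=2 -> substrate=0 bound=2 product=0
t=1: arr=0 -> substrate=0 bound=2 product=0
t=2: arr=3 -> substrate=2 bound=3 product=0
t=3: arr=3 -> substrate=3 bound=3 product=2
t=4: arr=0 -> substrate=3 bound=3 product=2
t=5: arr=0 -> substrate=2 bound=3 product=3
t=6: arr=0 -> substrate=0 bound=3 product=5
t=7: arr=1 -> substrate=1 bound=3 product=5
t=8: arr=2 -> substrate=2 bound=3 product=6
t=9: arr=3 -> substrate=3 bound=3 product=8
t=10: arr=1 -> substrate=4 bound=3 product=8
t=11: arr=0 -> substrate=3 bound=3 product=9

Answer: 9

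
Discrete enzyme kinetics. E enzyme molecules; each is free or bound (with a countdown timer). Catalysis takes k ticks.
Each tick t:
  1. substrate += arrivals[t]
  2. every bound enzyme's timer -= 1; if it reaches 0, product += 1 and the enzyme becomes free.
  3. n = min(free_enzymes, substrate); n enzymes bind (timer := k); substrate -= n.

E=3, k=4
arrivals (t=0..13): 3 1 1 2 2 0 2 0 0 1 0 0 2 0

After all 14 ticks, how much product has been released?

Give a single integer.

t=0: arr=3 -> substrate=0 bound=3 product=0
t=1: arr=1 -> substrate=1 bound=3 product=0
t=2: arr=1 -> substrate=2 bound=3 product=0
t=3: arr=2 -> substrate=4 bound=3 product=0
t=4: arr=2 -> substrate=3 bound=3 product=3
t=5: arr=0 -> substrate=3 bound=3 product=3
t=6: arr=2 -> substrate=5 bound=3 product=3
t=7: arr=0 -> substrate=5 bound=3 product=3
t=8: arr=0 -> substrate=2 bound=3 product=6
t=9: arr=1 -> substrate=3 bound=3 product=6
t=10: arr=0 -> substrate=3 bound=3 product=6
t=11: arr=0 -> substrate=3 bound=3 product=6
t=12: arr=2 -> substrate=2 bound=3 product=9
t=13: arr=0 -> substrate=2 bound=3 product=9

Answer: 9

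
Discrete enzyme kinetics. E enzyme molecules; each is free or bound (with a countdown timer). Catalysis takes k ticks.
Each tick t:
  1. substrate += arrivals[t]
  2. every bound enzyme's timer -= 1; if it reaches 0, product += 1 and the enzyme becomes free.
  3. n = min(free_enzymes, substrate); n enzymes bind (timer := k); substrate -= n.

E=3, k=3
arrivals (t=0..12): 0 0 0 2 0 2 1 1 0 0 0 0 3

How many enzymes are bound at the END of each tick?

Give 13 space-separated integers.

t=0: arr=0 -> substrate=0 bound=0 product=0
t=1: arr=0 -> substrate=0 bound=0 product=0
t=2: arr=0 -> substrate=0 bound=0 product=0
t=3: arr=2 -> substrate=0 bound=2 product=0
t=4: arr=0 -> substrate=0 bound=2 product=0
t=5: arr=2 -> substrate=1 bound=3 product=0
t=6: arr=1 -> substrate=0 bound=3 product=2
t=7: arr=1 -> substrate=1 bound=3 product=2
t=8: arr=0 -> substrate=0 bound=3 product=3
t=9: arr=0 -> substrate=0 bound=1 product=5
t=10: arr=0 -> substrate=0 bound=1 product=5
t=11: arr=0 -> substrate=0 bound=0 product=6
t=12: arr=3 -> substrate=0 bound=3 product=6

Answer: 0 0 0 2 2 3 3 3 3 1 1 0 3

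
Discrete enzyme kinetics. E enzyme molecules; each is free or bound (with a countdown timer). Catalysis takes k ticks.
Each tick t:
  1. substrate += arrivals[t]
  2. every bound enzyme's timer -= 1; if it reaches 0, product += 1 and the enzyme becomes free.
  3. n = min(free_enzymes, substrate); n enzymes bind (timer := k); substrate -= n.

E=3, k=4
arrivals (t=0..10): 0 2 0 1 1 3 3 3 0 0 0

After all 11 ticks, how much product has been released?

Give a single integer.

t=0: arr=0 -> substrate=0 bound=0 product=0
t=1: arr=2 -> substrate=0 bound=2 product=0
t=2: arr=0 -> substrate=0 bound=2 product=0
t=3: arr=1 -> substrate=0 bound=3 product=0
t=4: arr=1 -> substrate=1 bound=3 product=0
t=5: arr=3 -> substrate=2 bound=3 product=2
t=6: arr=3 -> substrate=5 bound=3 product=2
t=7: arr=3 -> substrate=7 bound=3 product=3
t=8: arr=0 -> substrate=7 bound=3 product=3
t=9: arr=0 -> substrate=5 bound=3 product=5
t=10: arr=0 -> substrate=5 bound=3 product=5

Answer: 5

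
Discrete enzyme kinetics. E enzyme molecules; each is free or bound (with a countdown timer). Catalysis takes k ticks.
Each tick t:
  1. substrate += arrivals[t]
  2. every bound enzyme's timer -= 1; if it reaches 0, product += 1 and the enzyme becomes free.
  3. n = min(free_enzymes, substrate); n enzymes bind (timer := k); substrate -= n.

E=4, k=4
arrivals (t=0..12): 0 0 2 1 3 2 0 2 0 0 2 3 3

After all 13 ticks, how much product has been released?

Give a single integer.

t=0: arr=0 -> substrate=0 bound=0 product=0
t=1: arr=0 -> substrate=0 bound=0 product=0
t=2: arr=2 -> substrate=0 bound=2 product=0
t=3: arr=1 -> substrate=0 bound=3 product=0
t=4: arr=3 -> substrate=2 bound=4 product=0
t=5: arr=2 -> substrate=4 bound=4 product=0
t=6: arr=0 -> substrate=2 bound=4 product=2
t=7: arr=2 -> substrate=3 bound=4 product=3
t=8: arr=0 -> substrate=2 bound=4 product=4
t=9: arr=0 -> substrate=2 bound=4 product=4
t=10: arr=2 -> substrate=2 bound=4 product=6
t=11: arr=3 -> substrate=4 bound=4 product=7
t=12: arr=3 -> substrate=6 bound=4 product=8

Answer: 8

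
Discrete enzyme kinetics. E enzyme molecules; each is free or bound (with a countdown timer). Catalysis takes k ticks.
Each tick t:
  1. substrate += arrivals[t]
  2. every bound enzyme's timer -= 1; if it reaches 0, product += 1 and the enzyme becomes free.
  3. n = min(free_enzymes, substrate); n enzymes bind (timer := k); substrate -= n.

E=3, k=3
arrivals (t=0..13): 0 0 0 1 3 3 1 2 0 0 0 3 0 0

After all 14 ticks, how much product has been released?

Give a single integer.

t=0: arr=0 -> substrate=0 bound=0 product=0
t=1: arr=0 -> substrate=0 bound=0 product=0
t=2: arr=0 -> substrate=0 bound=0 product=0
t=3: arr=1 -> substrate=0 bound=1 product=0
t=4: arr=3 -> substrate=1 bound=3 product=0
t=5: arr=3 -> substrate=4 bound=3 product=0
t=6: arr=1 -> substrate=4 bound=3 product=1
t=7: arr=2 -> substrate=4 bound=3 product=3
t=8: arr=0 -> substrate=4 bound=3 product=3
t=9: arr=0 -> substrate=3 bound=3 product=4
t=10: arr=0 -> substrate=1 bound=3 product=6
t=11: arr=3 -> substrate=4 bound=3 product=6
t=12: arr=0 -> substrate=3 bound=3 product=7
t=13: arr=0 -> substrate=1 bound=3 product=9

Answer: 9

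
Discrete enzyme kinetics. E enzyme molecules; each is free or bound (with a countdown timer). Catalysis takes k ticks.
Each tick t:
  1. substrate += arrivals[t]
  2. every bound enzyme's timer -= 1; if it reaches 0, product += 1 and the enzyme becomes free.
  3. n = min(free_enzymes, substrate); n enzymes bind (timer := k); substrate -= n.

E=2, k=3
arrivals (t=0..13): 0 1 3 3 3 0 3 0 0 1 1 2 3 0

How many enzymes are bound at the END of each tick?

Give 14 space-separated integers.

Answer: 0 1 2 2 2 2 2 2 2 2 2 2 2 2

Derivation:
t=0: arr=0 -> substrate=0 bound=0 product=0
t=1: arr=1 -> substrate=0 bound=1 product=0
t=2: arr=3 -> substrate=2 bound=2 product=0
t=3: arr=3 -> substrate=5 bound=2 product=0
t=4: arr=3 -> substrate=7 bound=2 product=1
t=5: arr=0 -> substrate=6 bound=2 product=2
t=6: arr=3 -> substrate=9 bound=2 product=2
t=7: arr=0 -> substrate=8 bound=2 product=3
t=8: arr=0 -> substrate=7 bound=2 product=4
t=9: arr=1 -> substrate=8 bound=2 product=4
t=10: arr=1 -> substrate=8 bound=2 product=5
t=11: arr=2 -> substrate=9 bound=2 product=6
t=12: arr=3 -> substrate=12 bound=2 product=6
t=13: arr=0 -> substrate=11 bound=2 product=7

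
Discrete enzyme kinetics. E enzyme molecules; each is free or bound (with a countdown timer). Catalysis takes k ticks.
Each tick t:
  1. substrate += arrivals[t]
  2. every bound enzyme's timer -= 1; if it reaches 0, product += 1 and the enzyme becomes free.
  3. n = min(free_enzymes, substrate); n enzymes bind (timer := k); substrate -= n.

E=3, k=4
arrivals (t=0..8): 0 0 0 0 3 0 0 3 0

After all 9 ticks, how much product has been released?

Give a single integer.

t=0: arr=0 -> substrate=0 bound=0 product=0
t=1: arr=0 -> substrate=0 bound=0 product=0
t=2: arr=0 -> substrate=0 bound=0 product=0
t=3: arr=0 -> substrate=0 bound=0 product=0
t=4: arr=3 -> substrate=0 bound=3 product=0
t=5: arr=0 -> substrate=0 bound=3 product=0
t=6: arr=0 -> substrate=0 bound=3 product=0
t=7: arr=3 -> substrate=3 bound=3 product=0
t=8: arr=0 -> substrate=0 bound=3 product=3

Answer: 3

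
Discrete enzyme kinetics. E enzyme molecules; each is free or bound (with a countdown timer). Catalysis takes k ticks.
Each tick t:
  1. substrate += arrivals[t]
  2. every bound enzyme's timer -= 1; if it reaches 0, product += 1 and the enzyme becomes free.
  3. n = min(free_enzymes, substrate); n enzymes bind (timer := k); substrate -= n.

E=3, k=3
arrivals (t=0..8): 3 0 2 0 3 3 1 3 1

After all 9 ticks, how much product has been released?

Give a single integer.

Answer: 6

Derivation:
t=0: arr=3 -> substrate=0 bound=3 product=0
t=1: arr=0 -> substrate=0 bound=3 product=0
t=2: arr=2 -> substrate=2 bound=3 product=0
t=3: arr=0 -> substrate=0 bound=2 product=3
t=4: arr=3 -> substrate=2 bound=3 product=3
t=5: arr=3 -> substrate=5 bound=3 product=3
t=6: arr=1 -> substrate=4 bound=3 product=5
t=7: arr=3 -> substrate=6 bound=3 product=6
t=8: arr=1 -> substrate=7 bound=3 product=6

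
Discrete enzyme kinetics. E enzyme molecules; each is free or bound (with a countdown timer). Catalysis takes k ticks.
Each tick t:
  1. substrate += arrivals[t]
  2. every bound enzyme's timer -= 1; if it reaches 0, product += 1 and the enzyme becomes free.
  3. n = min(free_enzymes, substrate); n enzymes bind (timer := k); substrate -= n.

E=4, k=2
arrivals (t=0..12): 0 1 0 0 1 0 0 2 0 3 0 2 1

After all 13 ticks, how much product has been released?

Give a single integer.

t=0: arr=0 -> substrate=0 bound=0 product=0
t=1: arr=1 -> substrate=0 bound=1 product=0
t=2: arr=0 -> substrate=0 bound=1 product=0
t=3: arr=0 -> substrate=0 bound=0 product=1
t=4: arr=1 -> substrate=0 bound=1 product=1
t=5: arr=0 -> substrate=0 bound=1 product=1
t=6: arr=0 -> substrate=0 bound=0 product=2
t=7: arr=2 -> substrate=0 bound=2 product=2
t=8: arr=0 -> substrate=0 bound=2 product=2
t=9: arr=3 -> substrate=0 bound=3 product=4
t=10: arr=0 -> substrate=0 bound=3 product=4
t=11: arr=2 -> substrate=0 bound=2 product=7
t=12: arr=1 -> substrate=0 bound=3 product=7

Answer: 7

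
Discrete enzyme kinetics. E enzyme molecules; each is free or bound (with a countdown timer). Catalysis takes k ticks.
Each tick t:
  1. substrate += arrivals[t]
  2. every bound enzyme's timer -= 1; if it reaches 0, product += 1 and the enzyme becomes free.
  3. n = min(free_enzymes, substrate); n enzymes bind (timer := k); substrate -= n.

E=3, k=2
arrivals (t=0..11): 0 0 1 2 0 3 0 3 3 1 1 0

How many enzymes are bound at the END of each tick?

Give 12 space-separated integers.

t=0: arr=0 -> substrate=0 bound=0 product=0
t=1: arr=0 -> substrate=0 bound=0 product=0
t=2: arr=1 -> substrate=0 bound=1 product=0
t=3: arr=2 -> substrate=0 bound=3 product=0
t=4: arr=0 -> substrate=0 bound=2 product=1
t=5: arr=3 -> substrate=0 bound=3 product=3
t=6: arr=0 -> substrate=0 bound=3 product=3
t=7: arr=3 -> substrate=0 bound=3 product=6
t=8: arr=3 -> substrate=3 bound=3 product=6
t=9: arr=1 -> substrate=1 bound=3 product=9
t=10: arr=1 -> substrate=2 bound=3 product=9
t=11: arr=0 -> substrate=0 bound=2 product=12

Answer: 0 0 1 3 2 3 3 3 3 3 3 2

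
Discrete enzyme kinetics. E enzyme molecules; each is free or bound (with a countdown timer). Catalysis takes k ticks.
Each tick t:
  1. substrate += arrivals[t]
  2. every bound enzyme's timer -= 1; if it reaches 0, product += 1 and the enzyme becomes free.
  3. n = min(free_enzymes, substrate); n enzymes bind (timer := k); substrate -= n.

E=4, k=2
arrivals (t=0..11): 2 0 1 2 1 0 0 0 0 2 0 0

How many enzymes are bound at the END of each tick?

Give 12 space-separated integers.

t=0: arr=2 -> substrate=0 bound=2 product=0
t=1: arr=0 -> substrate=0 bound=2 product=0
t=2: arr=1 -> substrate=0 bound=1 product=2
t=3: arr=2 -> substrate=0 bound=3 product=2
t=4: arr=1 -> substrate=0 bound=3 product=3
t=5: arr=0 -> substrate=0 bound=1 product=5
t=6: arr=0 -> substrate=0 bound=0 product=6
t=7: arr=0 -> substrate=0 bound=0 product=6
t=8: arr=0 -> substrate=0 bound=0 product=6
t=9: arr=2 -> substrate=0 bound=2 product=6
t=10: arr=0 -> substrate=0 bound=2 product=6
t=11: arr=0 -> substrate=0 bound=0 product=8

Answer: 2 2 1 3 3 1 0 0 0 2 2 0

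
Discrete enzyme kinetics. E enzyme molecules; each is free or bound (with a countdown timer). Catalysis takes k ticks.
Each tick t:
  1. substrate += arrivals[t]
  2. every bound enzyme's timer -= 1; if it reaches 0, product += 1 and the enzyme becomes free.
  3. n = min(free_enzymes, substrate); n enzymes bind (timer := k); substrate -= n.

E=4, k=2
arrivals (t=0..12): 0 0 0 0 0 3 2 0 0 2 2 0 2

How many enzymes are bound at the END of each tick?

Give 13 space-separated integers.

t=0: arr=0 -> substrate=0 bound=0 product=0
t=1: arr=0 -> substrate=0 bound=0 product=0
t=2: arr=0 -> substrate=0 bound=0 product=0
t=3: arr=0 -> substrate=0 bound=0 product=0
t=4: arr=0 -> substrate=0 bound=0 product=0
t=5: arr=3 -> substrate=0 bound=3 product=0
t=6: arr=2 -> substrate=1 bound=4 product=0
t=7: arr=0 -> substrate=0 bound=2 product=3
t=8: arr=0 -> substrate=0 bound=1 product=4
t=9: arr=2 -> substrate=0 bound=2 product=5
t=10: arr=2 -> substrate=0 bound=4 product=5
t=11: arr=0 -> substrate=0 bound=2 product=7
t=12: arr=2 -> substrate=0 bound=2 product=9

Answer: 0 0 0 0 0 3 4 2 1 2 4 2 2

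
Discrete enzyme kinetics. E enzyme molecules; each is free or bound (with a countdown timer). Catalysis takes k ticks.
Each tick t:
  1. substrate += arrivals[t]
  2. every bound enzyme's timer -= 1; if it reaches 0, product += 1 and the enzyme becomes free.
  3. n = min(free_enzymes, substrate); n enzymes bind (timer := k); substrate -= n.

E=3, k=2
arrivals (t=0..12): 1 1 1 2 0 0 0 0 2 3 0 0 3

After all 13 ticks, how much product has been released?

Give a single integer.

Answer: 10

Derivation:
t=0: arr=1 -> substrate=0 bound=1 product=0
t=1: arr=1 -> substrate=0 bound=2 product=0
t=2: arr=1 -> substrate=0 bound=2 product=1
t=3: arr=2 -> substrate=0 bound=3 product=2
t=4: arr=0 -> substrate=0 bound=2 product=3
t=5: arr=0 -> substrate=0 bound=0 product=5
t=6: arr=0 -> substrate=0 bound=0 product=5
t=7: arr=0 -> substrate=0 bound=0 product=5
t=8: arr=2 -> substrate=0 bound=2 product=5
t=9: arr=3 -> substrate=2 bound=3 product=5
t=10: arr=0 -> substrate=0 bound=3 product=7
t=11: arr=0 -> substrate=0 bound=2 product=8
t=12: arr=3 -> substrate=0 bound=3 product=10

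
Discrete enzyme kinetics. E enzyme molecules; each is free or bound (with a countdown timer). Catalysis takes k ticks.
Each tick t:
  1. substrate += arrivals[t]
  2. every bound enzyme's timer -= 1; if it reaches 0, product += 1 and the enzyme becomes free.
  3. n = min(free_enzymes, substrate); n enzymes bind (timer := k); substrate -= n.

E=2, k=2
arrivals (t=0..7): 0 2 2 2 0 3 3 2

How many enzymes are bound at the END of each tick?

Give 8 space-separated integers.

Answer: 0 2 2 2 2 2 2 2

Derivation:
t=0: arr=0 -> substrate=0 bound=0 product=0
t=1: arr=2 -> substrate=0 bound=2 product=0
t=2: arr=2 -> substrate=2 bound=2 product=0
t=3: arr=2 -> substrate=2 bound=2 product=2
t=4: arr=0 -> substrate=2 bound=2 product=2
t=5: arr=3 -> substrate=3 bound=2 product=4
t=6: arr=3 -> substrate=6 bound=2 product=4
t=7: arr=2 -> substrate=6 bound=2 product=6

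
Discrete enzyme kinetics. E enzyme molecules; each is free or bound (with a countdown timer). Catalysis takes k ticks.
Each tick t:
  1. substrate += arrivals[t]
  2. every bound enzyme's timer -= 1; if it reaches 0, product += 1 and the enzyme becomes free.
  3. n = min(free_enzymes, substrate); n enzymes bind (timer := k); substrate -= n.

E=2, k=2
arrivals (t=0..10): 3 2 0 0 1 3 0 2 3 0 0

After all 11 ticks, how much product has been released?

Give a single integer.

t=0: arr=3 -> substrate=1 bound=2 product=0
t=1: arr=2 -> substrate=3 bound=2 product=0
t=2: arr=0 -> substrate=1 bound=2 product=2
t=3: arr=0 -> substrate=1 bound=2 product=2
t=4: arr=1 -> substrate=0 bound=2 product=4
t=5: arr=3 -> substrate=3 bound=2 product=4
t=6: arr=0 -> substrate=1 bound=2 product=6
t=7: arr=2 -> substrate=3 bound=2 product=6
t=8: arr=3 -> substrate=4 bound=2 product=8
t=9: arr=0 -> substrate=4 bound=2 product=8
t=10: arr=0 -> substrate=2 bound=2 product=10

Answer: 10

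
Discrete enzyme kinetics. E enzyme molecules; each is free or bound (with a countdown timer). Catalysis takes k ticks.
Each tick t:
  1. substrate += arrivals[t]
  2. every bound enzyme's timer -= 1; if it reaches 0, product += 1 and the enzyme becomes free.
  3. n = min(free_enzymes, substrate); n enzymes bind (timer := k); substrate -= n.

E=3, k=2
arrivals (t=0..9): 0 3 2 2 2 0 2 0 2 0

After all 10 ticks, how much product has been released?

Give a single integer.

t=0: arr=0 -> substrate=0 bound=0 product=0
t=1: arr=3 -> substrate=0 bound=3 product=0
t=2: arr=2 -> substrate=2 bound=3 product=0
t=3: arr=2 -> substrate=1 bound=3 product=3
t=4: arr=2 -> substrate=3 bound=3 product=3
t=5: arr=0 -> substrate=0 bound=3 product=6
t=6: arr=2 -> substrate=2 bound=3 product=6
t=7: arr=0 -> substrate=0 bound=2 product=9
t=8: arr=2 -> substrate=1 bound=3 product=9
t=9: arr=0 -> substrate=0 bound=2 product=11

Answer: 11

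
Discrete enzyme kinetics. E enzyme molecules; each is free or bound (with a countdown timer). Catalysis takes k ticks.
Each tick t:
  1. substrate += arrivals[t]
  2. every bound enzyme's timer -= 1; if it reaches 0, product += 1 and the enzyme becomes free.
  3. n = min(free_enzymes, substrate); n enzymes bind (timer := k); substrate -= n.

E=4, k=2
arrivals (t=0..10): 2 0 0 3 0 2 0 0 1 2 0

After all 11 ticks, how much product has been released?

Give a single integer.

t=0: arr=2 -> substrate=0 bound=2 product=0
t=1: arr=0 -> substrate=0 bound=2 product=0
t=2: arr=0 -> substrate=0 bound=0 product=2
t=3: arr=3 -> substrate=0 bound=3 product=2
t=4: arr=0 -> substrate=0 bound=3 product=2
t=5: arr=2 -> substrate=0 bound=2 product=5
t=6: arr=0 -> substrate=0 bound=2 product=5
t=7: arr=0 -> substrate=0 bound=0 product=7
t=8: arr=1 -> substrate=0 bound=1 product=7
t=9: arr=2 -> substrate=0 bound=3 product=7
t=10: arr=0 -> substrate=0 bound=2 product=8

Answer: 8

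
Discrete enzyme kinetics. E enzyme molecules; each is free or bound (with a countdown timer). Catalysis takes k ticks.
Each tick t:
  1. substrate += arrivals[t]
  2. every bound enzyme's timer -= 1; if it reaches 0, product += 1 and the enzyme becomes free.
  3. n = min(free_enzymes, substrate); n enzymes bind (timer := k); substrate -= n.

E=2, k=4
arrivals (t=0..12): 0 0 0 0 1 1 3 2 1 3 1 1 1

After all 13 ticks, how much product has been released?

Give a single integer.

t=0: arr=0 -> substrate=0 bound=0 product=0
t=1: arr=0 -> substrate=0 bound=0 product=0
t=2: arr=0 -> substrate=0 bound=0 product=0
t=3: arr=0 -> substrate=0 bound=0 product=0
t=4: arr=1 -> substrate=0 bound=1 product=0
t=5: arr=1 -> substrate=0 bound=2 product=0
t=6: arr=3 -> substrate=3 bound=2 product=0
t=7: arr=2 -> substrate=5 bound=2 product=0
t=8: arr=1 -> substrate=5 bound=2 product=1
t=9: arr=3 -> substrate=7 bound=2 product=2
t=10: arr=1 -> substrate=8 bound=2 product=2
t=11: arr=1 -> substrate=9 bound=2 product=2
t=12: arr=1 -> substrate=9 bound=2 product=3

Answer: 3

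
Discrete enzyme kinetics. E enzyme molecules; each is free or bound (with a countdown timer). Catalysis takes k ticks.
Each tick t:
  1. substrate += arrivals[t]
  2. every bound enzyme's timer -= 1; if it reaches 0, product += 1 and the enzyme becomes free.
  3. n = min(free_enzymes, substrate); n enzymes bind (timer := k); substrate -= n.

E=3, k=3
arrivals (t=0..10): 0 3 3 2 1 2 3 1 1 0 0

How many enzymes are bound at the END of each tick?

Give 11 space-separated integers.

t=0: arr=0 -> substrate=0 bound=0 product=0
t=1: arr=3 -> substrate=0 bound=3 product=0
t=2: arr=3 -> substrate=3 bound=3 product=0
t=3: arr=2 -> substrate=5 bound=3 product=0
t=4: arr=1 -> substrate=3 bound=3 product=3
t=5: arr=2 -> substrate=5 bound=3 product=3
t=6: arr=3 -> substrate=8 bound=3 product=3
t=7: arr=1 -> substrate=6 bound=3 product=6
t=8: arr=1 -> substrate=7 bound=3 product=6
t=9: arr=0 -> substrate=7 bound=3 product=6
t=10: arr=0 -> substrate=4 bound=3 product=9

Answer: 0 3 3 3 3 3 3 3 3 3 3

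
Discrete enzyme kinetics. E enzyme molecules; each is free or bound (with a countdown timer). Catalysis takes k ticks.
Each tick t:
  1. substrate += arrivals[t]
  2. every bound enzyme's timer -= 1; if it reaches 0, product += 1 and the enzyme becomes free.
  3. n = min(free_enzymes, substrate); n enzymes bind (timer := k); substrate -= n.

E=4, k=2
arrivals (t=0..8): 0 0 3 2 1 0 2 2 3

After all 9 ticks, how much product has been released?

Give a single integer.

Answer: 8

Derivation:
t=0: arr=0 -> substrate=0 bound=0 product=0
t=1: arr=0 -> substrate=0 bound=0 product=0
t=2: arr=3 -> substrate=0 bound=3 product=0
t=3: arr=2 -> substrate=1 bound=4 product=0
t=4: arr=1 -> substrate=0 bound=3 product=3
t=5: arr=0 -> substrate=0 bound=2 product=4
t=6: arr=2 -> substrate=0 bound=2 product=6
t=7: arr=2 -> substrate=0 bound=4 product=6
t=8: arr=3 -> substrate=1 bound=4 product=8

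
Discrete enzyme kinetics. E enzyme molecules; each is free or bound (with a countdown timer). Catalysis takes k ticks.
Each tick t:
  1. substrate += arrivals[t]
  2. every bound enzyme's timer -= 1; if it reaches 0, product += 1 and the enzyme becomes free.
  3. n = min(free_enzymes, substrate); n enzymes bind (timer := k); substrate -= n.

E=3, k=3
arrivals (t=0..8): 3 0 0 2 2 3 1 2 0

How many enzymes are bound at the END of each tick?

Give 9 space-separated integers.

t=0: arr=3 -> substrate=0 bound=3 product=0
t=1: arr=0 -> substrate=0 bound=3 product=0
t=2: arr=0 -> substrate=0 bound=3 product=0
t=3: arr=2 -> substrate=0 bound=2 product=3
t=4: arr=2 -> substrate=1 bound=3 product=3
t=5: arr=3 -> substrate=4 bound=3 product=3
t=6: arr=1 -> substrate=3 bound=3 product=5
t=7: arr=2 -> substrate=4 bound=3 product=6
t=8: arr=0 -> substrate=4 bound=3 product=6

Answer: 3 3 3 2 3 3 3 3 3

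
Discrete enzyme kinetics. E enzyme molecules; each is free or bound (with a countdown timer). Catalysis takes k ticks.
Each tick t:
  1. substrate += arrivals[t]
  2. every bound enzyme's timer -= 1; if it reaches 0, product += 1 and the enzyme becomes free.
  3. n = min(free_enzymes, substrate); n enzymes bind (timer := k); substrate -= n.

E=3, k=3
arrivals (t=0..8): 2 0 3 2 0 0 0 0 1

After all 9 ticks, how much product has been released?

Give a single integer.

t=0: arr=2 -> substrate=0 bound=2 product=0
t=1: arr=0 -> substrate=0 bound=2 product=0
t=2: arr=3 -> substrate=2 bound=3 product=0
t=3: arr=2 -> substrate=2 bound=3 product=2
t=4: arr=0 -> substrate=2 bound=3 product=2
t=5: arr=0 -> substrate=1 bound=3 product=3
t=6: arr=0 -> substrate=0 bound=2 product=5
t=7: arr=0 -> substrate=0 bound=2 product=5
t=8: arr=1 -> substrate=0 bound=2 product=6

Answer: 6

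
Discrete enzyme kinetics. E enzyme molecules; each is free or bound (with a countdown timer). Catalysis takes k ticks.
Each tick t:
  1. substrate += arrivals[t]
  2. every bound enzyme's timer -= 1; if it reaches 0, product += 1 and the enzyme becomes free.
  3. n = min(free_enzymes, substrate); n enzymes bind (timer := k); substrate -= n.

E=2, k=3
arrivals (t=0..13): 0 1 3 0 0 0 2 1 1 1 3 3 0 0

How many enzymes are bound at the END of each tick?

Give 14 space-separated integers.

t=0: arr=0 -> substrate=0 bound=0 product=0
t=1: arr=1 -> substrate=0 bound=1 product=0
t=2: arr=3 -> substrate=2 bound=2 product=0
t=3: arr=0 -> substrate=2 bound=2 product=0
t=4: arr=0 -> substrate=1 bound=2 product=1
t=5: arr=0 -> substrate=0 bound=2 product=2
t=6: arr=2 -> substrate=2 bound=2 product=2
t=7: arr=1 -> substrate=2 bound=2 product=3
t=8: arr=1 -> substrate=2 bound=2 product=4
t=9: arr=1 -> substrate=3 bound=2 product=4
t=10: arr=3 -> substrate=5 bound=2 product=5
t=11: arr=3 -> substrate=7 bound=2 product=6
t=12: arr=0 -> substrate=7 bound=2 product=6
t=13: arr=0 -> substrate=6 bound=2 product=7

Answer: 0 1 2 2 2 2 2 2 2 2 2 2 2 2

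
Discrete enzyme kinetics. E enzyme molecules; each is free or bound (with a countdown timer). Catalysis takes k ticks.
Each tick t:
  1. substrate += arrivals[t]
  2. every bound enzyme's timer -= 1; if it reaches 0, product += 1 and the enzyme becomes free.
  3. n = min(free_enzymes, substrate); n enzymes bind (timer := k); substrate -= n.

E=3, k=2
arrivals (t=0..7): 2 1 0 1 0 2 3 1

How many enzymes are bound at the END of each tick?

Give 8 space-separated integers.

Answer: 2 3 1 1 1 2 3 3

Derivation:
t=0: arr=2 -> substrate=0 bound=2 product=0
t=1: arr=1 -> substrate=0 bound=3 product=0
t=2: arr=0 -> substrate=0 bound=1 product=2
t=3: arr=1 -> substrate=0 bound=1 product=3
t=4: arr=0 -> substrate=0 bound=1 product=3
t=5: arr=2 -> substrate=0 bound=2 product=4
t=6: arr=3 -> substrate=2 bound=3 product=4
t=7: arr=1 -> substrate=1 bound=3 product=6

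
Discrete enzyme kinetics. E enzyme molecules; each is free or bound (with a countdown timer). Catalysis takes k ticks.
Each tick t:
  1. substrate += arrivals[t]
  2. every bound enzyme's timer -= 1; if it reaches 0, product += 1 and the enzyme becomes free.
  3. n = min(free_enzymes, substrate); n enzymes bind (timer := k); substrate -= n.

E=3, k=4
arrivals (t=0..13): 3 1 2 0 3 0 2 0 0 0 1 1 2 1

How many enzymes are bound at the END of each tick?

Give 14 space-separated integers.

Answer: 3 3 3 3 3 3 3 3 3 3 3 3 3 3

Derivation:
t=0: arr=3 -> substrate=0 bound=3 product=0
t=1: arr=1 -> substrate=1 bound=3 product=0
t=2: arr=2 -> substrate=3 bound=3 product=0
t=3: arr=0 -> substrate=3 bound=3 product=0
t=4: arr=3 -> substrate=3 bound=3 product=3
t=5: arr=0 -> substrate=3 bound=3 product=3
t=6: arr=2 -> substrate=5 bound=3 product=3
t=7: arr=0 -> substrate=5 bound=3 product=3
t=8: arr=0 -> substrate=2 bound=3 product=6
t=9: arr=0 -> substrate=2 bound=3 product=6
t=10: arr=1 -> substrate=3 bound=3 product=6
t=11: arr=1 -> substrate=4 bound=3 product=6
t=12: arr=2 -> substrate=3 bound=3 product=9
t=13: arr=1 -> substrate=4 bound=3 product=9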